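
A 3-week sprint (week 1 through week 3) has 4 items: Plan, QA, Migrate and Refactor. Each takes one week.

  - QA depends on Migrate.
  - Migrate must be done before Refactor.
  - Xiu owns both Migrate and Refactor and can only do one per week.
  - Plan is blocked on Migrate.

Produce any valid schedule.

Refactor in week 2, QA in week 2, Migrate in week 1, Plan in week 2

Checking: Migrate(week 1) before Plan(week 2); Migrate(week 1) before QA(week 2); Migrate(week 1) before Refactor(week 2); Migrate(week 1) != Refactor(week 2).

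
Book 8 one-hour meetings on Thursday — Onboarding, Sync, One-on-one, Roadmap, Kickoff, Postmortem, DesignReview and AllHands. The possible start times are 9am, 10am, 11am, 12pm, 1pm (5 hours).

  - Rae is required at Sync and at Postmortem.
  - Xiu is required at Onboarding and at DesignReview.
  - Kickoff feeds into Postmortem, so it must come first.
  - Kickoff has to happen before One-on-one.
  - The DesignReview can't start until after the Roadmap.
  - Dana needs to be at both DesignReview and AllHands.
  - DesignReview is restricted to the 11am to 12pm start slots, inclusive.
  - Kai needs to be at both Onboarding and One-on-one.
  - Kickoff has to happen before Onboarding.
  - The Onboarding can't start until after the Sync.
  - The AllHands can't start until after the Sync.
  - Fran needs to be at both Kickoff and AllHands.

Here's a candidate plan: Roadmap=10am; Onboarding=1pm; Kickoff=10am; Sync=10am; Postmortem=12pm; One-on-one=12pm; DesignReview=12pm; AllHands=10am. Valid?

No — it violates: Fran needs to be at both Kickoff and AllHands

Fran needs to be at both Kickoff and AllHands — violated.
The Onboarding can't start until after the Sync — holds.
Dana needs to be at both DesignReview and AllHands — holds.
DesignReview is restricted to the 11am to 12pm start slots, inclusive — holds.
Kickoff feeds into Postmortem, so it must come first — holds.
Kickoff has to happen before One-on-one — holds.
Kai needs to be at both Onboarding and One-on-one — holds.
Xiu is required at Onboarding and at DesignReview — holds.
The AllHands can't start until after the Sync — violated.
Kickoff has to happen before Onboarding — holds.
Rae is required at Sync and at Postmortem — holds.
The DesignReview can't start until after the Roadmap — holds.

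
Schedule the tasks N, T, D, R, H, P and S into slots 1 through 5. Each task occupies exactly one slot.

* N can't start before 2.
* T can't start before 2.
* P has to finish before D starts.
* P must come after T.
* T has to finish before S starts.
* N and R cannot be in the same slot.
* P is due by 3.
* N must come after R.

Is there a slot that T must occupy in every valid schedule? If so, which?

T is available from 2; downstream work caps T at 2.
So T is pinned to 2.

2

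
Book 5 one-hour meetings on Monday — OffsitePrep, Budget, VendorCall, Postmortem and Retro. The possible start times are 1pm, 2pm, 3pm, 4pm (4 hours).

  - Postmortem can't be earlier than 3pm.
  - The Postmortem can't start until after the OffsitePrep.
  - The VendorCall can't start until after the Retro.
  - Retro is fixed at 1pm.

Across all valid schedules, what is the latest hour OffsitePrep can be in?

3pm

Downstream work caps OffsitePrep at 3pm.
OffsitePrep at 3pm is achievable: Postmortem=4pm; Retro=1pm; Budget=1pm; VendorCall=2pm; OffsitePrep=3pm.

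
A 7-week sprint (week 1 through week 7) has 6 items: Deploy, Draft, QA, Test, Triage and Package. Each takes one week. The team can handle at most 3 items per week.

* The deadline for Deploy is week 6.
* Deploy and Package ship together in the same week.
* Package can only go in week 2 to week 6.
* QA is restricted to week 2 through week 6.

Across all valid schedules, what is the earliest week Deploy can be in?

week 2

Deploy must be in the same week as Package, which can't be before week 2, so Deploy is at least week 2; Deploy's own window allows nothing later than week 6.
Deploy at week 2 is achievable: Draft=week 1; Deploy=week 2; Test=week 1; Triage=week 1; QA=week 2; Package=week 2.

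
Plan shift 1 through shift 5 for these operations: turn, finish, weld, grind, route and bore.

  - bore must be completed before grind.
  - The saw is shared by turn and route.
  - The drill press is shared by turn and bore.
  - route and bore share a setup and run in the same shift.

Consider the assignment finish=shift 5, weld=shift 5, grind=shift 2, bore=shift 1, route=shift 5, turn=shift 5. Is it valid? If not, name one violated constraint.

The drill press is shared by turn and bore — holds.
bore must be completed before grind — holds.
route and bore share a setup and run in the same shift — violated.
The saw is shared by turn and route — violated.

No — it violates: The saw is shared by turn and route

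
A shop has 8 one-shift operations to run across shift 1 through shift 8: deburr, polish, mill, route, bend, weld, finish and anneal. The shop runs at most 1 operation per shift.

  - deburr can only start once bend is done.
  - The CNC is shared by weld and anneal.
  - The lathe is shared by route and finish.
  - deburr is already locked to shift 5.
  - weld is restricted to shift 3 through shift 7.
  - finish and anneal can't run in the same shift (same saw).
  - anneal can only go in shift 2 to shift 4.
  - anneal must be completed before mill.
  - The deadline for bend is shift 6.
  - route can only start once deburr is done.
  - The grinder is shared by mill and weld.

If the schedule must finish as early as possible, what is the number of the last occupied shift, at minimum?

The precedence chain requires at least 3 distinct shifts.
With at most 1 per shift and 8 operations, at least 8 shifts are needed.
Propagating the time windows through the other constraints, route can't land before shift 6, so the schedule must run through at least shift 6.
8 works (last occupied shift: shift 8): for example mill in shift 4, deburr in shift 5, finish in shift 8, polish in shift 7, anneal in shift 2, weld in shift 3, route in shift 6, bend in shift 1.

shift 8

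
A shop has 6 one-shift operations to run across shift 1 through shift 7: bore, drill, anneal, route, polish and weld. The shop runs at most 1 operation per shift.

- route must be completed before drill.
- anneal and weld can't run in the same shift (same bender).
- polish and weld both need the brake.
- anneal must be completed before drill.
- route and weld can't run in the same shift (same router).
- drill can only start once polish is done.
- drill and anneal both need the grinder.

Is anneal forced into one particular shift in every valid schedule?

No

anneal can be shift 1 (e.g. route in shift 2; bore in shift 5; anneal in shift 1; drill in shift 4; weld in shift 6; polish in shift 3) or shift 2 (e.g. polish in shift 3, drill in shift 4, bore in shift 5, anneal in shift 2, route in shift 1, weld in shift 6).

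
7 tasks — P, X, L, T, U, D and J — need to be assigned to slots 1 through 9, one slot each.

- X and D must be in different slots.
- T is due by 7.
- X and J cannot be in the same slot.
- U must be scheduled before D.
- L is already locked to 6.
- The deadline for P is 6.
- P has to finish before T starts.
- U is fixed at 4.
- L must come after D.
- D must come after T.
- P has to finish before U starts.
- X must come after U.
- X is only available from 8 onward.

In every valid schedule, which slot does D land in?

5

U is fixed at 4 and must come before D, so D is at least 5.
L is fixed at 6 and must come after D, so D is at most 5.
So D must be 5.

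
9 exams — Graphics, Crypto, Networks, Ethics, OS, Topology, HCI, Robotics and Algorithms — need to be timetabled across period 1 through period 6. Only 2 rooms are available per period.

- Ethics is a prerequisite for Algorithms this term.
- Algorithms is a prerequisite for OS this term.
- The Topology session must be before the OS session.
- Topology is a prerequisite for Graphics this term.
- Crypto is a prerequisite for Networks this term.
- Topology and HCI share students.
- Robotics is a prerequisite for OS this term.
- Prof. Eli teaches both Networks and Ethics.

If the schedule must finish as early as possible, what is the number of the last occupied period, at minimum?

The precedence chain requires at least 3 distinct periods.
With at most 2 per period and 9 exams, at least 5 periods are needed.
5 works (last occupied period: period 5): for example Robotics=period 2; HCI=period 4; Topology=period 1; Crypto=period 4; Graphics=period 3; Ethics=period 1; Algorithms=period 2; OS=period 3; Networks=period 5.

5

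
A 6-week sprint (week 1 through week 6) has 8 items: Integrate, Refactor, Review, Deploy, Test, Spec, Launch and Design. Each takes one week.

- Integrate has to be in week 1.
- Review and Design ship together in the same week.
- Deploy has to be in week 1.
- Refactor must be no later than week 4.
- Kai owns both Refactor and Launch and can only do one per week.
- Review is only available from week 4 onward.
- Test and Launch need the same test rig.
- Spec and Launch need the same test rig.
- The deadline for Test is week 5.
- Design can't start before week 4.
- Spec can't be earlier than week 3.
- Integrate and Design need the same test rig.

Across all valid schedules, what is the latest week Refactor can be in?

week 4

Refactor's own window allows nothing later than week 4.
Refactor at week 4 is achievable: Test -> week 1; Refactor -> week 4; Deploy -> week 1; Launch -> week 2; Integrate -> week 1; Spec -> week 3; Review -> week 4; Design -> week 4.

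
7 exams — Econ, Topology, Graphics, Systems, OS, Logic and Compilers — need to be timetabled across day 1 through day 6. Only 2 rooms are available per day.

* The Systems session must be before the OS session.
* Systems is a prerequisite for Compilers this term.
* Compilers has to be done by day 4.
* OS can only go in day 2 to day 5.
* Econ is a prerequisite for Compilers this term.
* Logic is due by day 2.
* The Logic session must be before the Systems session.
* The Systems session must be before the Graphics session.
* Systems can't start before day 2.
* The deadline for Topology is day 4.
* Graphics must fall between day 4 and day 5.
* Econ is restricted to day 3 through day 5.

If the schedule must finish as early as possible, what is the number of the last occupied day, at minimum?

The precedence chain requires at least 3 distinct days.
With at most 2 per day and 7 exams, at least 4 days are needed.
Graphics can't be placed before day 4, so the schedule must run through at least day 4.
4 works (last occupied day: day 4): for example Compilers in day 4; OS in day 3; Graphics in day 4; Topology in day 1; Logic in day 1; Econ in day 3; Systems in day 2.

4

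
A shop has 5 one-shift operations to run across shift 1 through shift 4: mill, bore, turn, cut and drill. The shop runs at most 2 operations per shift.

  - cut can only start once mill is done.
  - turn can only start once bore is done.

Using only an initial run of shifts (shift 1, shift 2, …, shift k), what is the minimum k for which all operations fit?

3

The precedence chain requires at least 2 distinct shifts.
With at most 2 per shift and 5 operations, at least 3 shifts are needed.
3 works (last occupied shift: shift 3): for example bore -> shift 1; cut -> shift 2; mill -> shift 1; turn -> shift 2; drill -> shift 3.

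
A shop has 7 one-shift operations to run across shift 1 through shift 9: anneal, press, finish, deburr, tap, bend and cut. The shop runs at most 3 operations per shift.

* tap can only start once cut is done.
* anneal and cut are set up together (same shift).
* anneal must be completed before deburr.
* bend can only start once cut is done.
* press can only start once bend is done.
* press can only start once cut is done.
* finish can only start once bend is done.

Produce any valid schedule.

bend -> shift 2, cut -> shift 1, anneal -> shift 1, finish -> shift 3, tap -> shift 2, deburr -> shift 2, press -> shift 3

Checking: cut(shift 1) before press(shift 3); bend(shift 2) before finish(shift 3); cut(shift 1) before tap(shift 2); bend(shift 2) before press(shift 3); anneal(shift 1) before deburr(shift 2); cut(shift 1) before bend(shift 2); anneal = cut = shift 1; max 3 per shift (cap 3).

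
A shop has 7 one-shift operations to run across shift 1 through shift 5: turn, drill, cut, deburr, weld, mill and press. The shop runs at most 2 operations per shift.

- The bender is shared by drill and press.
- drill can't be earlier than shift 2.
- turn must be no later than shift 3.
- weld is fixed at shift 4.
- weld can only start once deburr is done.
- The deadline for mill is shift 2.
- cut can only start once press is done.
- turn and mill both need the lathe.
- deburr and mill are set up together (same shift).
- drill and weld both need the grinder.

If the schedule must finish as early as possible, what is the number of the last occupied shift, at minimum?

The precedence chain requires at least 2 distinct shifts.
With at most 2 per shift and 7 operations, at least 4 shifts are needed.
weld can't be placed before shift 4, so the schedule must run through at least shift 4.
4 works (last occupied shift: shift 4): for example deburr in shift 1, drill in shift 2, cut in shift 4, mill in shift 1, turn in shift 2, weld in shift 4, press in shift 3.

4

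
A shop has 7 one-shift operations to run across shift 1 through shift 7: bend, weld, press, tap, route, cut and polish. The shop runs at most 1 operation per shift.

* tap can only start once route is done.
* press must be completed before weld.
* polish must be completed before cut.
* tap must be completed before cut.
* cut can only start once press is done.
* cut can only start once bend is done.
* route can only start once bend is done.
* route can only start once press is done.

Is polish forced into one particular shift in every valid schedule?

No

polish can be shift 1 (e.g. bend in shift 3; route in shift 4; tap in shift 5; polish in shift 1; press in shift 2; cut in shift 6; weld in shift 7) or shift 2 (e.g. bend -> shift 3; route -> shift 4; weld -> shift 7; polish -> shift 2; cut -> shift 6; press -> shift 1; tap -> shift 5).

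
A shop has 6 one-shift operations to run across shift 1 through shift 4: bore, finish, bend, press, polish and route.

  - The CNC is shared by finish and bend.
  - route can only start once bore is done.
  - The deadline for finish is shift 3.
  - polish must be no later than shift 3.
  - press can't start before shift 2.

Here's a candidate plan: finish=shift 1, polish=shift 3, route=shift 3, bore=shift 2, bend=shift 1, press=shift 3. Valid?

No — it violates: The CNC is shared by finish and bend

route can only start once bore is done — holds.
polish must be no later than shift 3 — holds.
The CNC is shared by finish and bend — violated.
The deadline for finish is shift 3 — holds.
press can't start before shift 2 — holds.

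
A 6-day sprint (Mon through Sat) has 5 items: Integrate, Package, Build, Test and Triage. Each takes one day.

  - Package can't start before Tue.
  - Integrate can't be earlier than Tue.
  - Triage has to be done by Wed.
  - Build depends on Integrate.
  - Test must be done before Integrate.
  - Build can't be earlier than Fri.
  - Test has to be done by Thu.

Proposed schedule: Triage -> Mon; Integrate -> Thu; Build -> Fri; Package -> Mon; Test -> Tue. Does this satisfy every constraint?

Invalid. Package can't start before Tue.

Test has to be done by Thu — holds.
Package can't start before Tue — violated.
Triage has to be done by Wed — holds.
Build depends on Integrate — holds.
Build can't be earlier than Fri — holds.
Integrate can't be earlier than Tue — holds.
Test must be done before Integrate — holds.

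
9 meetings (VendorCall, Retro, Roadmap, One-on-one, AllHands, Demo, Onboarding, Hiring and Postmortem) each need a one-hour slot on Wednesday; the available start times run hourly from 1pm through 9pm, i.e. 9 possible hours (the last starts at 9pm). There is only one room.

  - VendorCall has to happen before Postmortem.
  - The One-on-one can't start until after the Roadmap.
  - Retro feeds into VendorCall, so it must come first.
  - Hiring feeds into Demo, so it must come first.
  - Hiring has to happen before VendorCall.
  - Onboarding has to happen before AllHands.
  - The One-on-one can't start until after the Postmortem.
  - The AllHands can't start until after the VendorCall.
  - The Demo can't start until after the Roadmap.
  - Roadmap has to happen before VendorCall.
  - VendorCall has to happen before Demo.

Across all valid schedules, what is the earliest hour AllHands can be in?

Precedence pushes AllHands to at least 3pm.
AllHands at 6pm is achievable: Roadmap=1pm; Retro=3pm; VendorCall=4pm; One-on-one=9pm; Demo=7pm; Postmortem=8pm; AllHands=6pm; Hiring=2pm; Onboarding=5pm.
Nothing earlier works — the capacity limit rule out every hour before 6pm.

6pm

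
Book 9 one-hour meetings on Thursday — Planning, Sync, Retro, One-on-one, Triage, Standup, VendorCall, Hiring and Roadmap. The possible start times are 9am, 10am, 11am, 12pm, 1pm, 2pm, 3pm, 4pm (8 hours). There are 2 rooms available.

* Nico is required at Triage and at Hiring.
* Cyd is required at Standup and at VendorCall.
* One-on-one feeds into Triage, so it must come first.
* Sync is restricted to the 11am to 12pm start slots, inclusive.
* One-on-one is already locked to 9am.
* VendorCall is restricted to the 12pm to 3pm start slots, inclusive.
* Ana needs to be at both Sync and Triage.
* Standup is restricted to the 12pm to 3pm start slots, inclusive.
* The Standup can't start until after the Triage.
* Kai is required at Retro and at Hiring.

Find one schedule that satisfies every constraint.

Standup -> 12pm; Retro -> 10am; VendorCall -> 1pm; Roadmap -> 12pm; Hiring -> 11am; Planning -> 9am; Sync -> 11am; One-on-one -> 9am; Triage -> 10am

Checking: Triage(10am) before Standup(12pm); One-on-one(9am) before Triage(10am); Retro(10am) != Hiring(11am); Standup(12pm) != VendorCall(1pm); Triage(10am) != Hiring(11am); Sync(11am) != Triage(10am); Sync=11am in [11am,12pm]; Standup=12pm in [12pm,3pm]; One-on-one=9am in [9am,9am]; VendorCall=1pm in [12pm,3pm]; max 2 per hour (cap 2).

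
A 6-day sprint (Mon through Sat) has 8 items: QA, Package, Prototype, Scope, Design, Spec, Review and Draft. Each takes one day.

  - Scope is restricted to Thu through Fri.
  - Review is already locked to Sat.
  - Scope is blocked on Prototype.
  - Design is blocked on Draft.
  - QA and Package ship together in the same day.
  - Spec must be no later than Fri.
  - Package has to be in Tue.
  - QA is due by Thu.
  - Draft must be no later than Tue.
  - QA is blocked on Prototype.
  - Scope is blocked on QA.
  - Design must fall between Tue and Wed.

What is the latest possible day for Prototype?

Downstream work caps Prototype at Mon.
Prototype at Mon is achievable: Draft -> Mon; Spec -> Mon; Design -> Tue; Scope -> Thu; Prototype -> Mon; Review -> Sat; QA -> Tue; Package -> Tue.

Mon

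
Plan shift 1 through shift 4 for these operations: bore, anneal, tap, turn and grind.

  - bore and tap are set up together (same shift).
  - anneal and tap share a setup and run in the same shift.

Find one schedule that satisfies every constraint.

anneal in shift 1, turn in shift 1, tap in shift 1, bore in shift 1, grind in shift 1

Checking: anneal = tap = shift 1; bore = tap = shift 1.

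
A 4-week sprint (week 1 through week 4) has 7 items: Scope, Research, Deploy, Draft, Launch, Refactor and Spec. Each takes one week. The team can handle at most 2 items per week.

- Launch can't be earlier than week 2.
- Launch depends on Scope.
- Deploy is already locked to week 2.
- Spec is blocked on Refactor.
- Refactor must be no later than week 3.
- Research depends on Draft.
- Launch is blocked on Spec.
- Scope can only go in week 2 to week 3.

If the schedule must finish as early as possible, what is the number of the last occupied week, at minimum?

week 4

The precedence chain requires at least 3 distinct weeks.
With at most 2 per week and 7 work items, at least 4 weeks are needed.
4 works (last occupied week: week 4): for example Launch=week 4, Spec=week 3, Scope=week 2, Draft=week 1, Research=week 3, Deploy=week 2, Refactor=week 1.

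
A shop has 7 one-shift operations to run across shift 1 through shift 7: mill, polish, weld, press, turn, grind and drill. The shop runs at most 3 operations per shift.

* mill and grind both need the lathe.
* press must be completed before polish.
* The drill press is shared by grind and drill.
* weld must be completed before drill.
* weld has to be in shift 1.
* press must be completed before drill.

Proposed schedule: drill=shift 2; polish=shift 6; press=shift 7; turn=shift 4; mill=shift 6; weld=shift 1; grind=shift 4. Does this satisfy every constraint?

No. press must be completed before drill is not satisfied.

press must be completed before polish — violated.
weld must be completed before drill — holds.
The shop runs at most 3 operations per shift — holds.
weld has to be in shift 1 — holds.
mill and grind both need the lathe — holds.
The drill press is shared by grind and drill — holds.
press must be completed before drill — violated.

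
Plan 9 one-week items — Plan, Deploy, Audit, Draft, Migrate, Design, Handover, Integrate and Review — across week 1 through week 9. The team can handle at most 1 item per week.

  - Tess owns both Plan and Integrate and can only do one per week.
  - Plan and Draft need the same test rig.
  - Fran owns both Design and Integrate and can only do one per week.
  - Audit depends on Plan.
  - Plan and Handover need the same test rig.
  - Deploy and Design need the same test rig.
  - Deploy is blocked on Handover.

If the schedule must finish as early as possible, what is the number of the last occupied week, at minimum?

The precedence chain requires at least 2 distinct weeks.
With at most 1 per week and 9 work items, at least 9 weeks are needed.
9 works (last occupied week: week 9): for example Plan -> week 1, Draft -> week 5, Audit -> week 4, Handover -> week 2, Review -> week 9, Integrate -> week 8, Deploy -> week 3, Design -> week 7, Migrate -> week 6.

9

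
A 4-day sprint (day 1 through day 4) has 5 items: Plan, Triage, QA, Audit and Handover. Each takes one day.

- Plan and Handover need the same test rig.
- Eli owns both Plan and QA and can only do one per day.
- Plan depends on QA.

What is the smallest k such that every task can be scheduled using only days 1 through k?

2

The precedence chain requires at least 2 distinct days.
2 works (last occupied day: day 2): for example Audit -> day 1, QA -> day 1, Triage -> day 1, Plan -> day 2, Handover -> day 1.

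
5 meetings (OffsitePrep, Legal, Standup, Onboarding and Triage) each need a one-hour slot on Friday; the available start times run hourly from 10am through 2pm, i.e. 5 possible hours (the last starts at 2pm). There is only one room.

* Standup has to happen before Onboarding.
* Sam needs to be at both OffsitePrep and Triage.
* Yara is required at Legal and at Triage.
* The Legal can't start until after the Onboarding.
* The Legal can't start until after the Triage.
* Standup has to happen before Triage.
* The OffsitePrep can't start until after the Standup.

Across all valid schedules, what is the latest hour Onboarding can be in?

1pm

Precedence pushes Onboarding to at least 11am; downstream work caps Onboarding at 1pm.
Onboarding at 1pm is achievable: OffsitePrep=12pm; Triage=11am; Standup=10am; Legal=2pm; Onboarding=1pm.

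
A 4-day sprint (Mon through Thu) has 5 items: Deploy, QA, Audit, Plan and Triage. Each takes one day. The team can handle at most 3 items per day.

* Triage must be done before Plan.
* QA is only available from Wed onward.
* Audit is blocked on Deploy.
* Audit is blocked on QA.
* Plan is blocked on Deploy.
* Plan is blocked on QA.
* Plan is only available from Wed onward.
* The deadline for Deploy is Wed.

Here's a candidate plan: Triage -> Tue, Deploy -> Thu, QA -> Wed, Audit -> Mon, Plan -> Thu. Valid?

Invalid. Audit is blocked on Deploy.

QA is only available from Wed onward — holds.
Audit is blocked on Deploy — violated.
Plan is blocked on QA — holds.
Plan is only available from Wed onward — holds.
The team can handle at most 3 items per day — holds.
Audit is blocked on QA — violated.
Plan is blocked on Deploy — violated.
Triage must be done before Plan — holds.
The deadline for Deploy is Wed — violated.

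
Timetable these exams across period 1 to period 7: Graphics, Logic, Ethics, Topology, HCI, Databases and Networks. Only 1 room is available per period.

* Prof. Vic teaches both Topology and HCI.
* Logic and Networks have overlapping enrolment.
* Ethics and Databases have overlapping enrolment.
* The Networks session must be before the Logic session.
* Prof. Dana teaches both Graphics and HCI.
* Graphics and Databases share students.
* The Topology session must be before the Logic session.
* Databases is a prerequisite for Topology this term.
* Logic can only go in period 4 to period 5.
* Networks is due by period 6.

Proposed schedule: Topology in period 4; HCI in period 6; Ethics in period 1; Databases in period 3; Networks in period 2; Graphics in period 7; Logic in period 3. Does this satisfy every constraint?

No. Logic can only go in period 4 to period 5 is not satisfied.

Prof. Vic teaches both Topology and HCI — holds.
Prof. Dana teaches both Graphics and HCI — holds.
Logic and Networks have overlapping enrolment — holds.
Logic can only go in period 4 to period 5 — violated.
The Topology session must be before the Logic session — violated.
Networks is due by period 6 — holds.
Graphics and Databases share students — holds.
Databases is a prerequisite for Topology this term — holds.
The Networks session must be before the Logic session — holds.
Ethics and Databases have overlapping enrolment — holds.
Only 1 room is available per period — violated.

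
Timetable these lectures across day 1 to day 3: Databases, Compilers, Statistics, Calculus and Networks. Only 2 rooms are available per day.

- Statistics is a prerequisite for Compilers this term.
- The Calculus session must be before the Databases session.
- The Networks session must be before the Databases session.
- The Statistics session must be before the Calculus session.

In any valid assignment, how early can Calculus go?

Precedence pushes Calculus to at least day 2; downstream work caps Calculus at day 2.
Calculus at day 2 is achievable: Calculus in day 2; Databases in day 3; Networks in day 1; Statistics in day 1; Compilers in day 2.

day 2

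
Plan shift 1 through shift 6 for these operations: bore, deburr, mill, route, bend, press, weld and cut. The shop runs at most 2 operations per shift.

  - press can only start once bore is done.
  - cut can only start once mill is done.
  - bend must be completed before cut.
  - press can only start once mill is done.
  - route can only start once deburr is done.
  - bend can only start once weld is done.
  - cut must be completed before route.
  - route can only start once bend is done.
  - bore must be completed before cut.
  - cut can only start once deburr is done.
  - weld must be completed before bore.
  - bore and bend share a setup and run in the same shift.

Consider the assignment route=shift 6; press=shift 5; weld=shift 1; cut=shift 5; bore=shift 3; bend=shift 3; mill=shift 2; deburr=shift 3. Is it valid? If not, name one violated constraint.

cut can only start once deburr is done — holds.
weld must be completed before bore — holds.
The shop runs at most 2 operations per shift — violated.
press can only start once mill is done — holds.
route can only start once bend is done — holds.
cut must be completed before route — holds.
cut can only start once mill is done — holds.
route can only start once deburr is done — holds.
bore must be completed before cut — holds.
bend must be completed before cut — holds.
press can only start once bore is done — holds.
bore and bend share a setup and run in the same shift — holds.
bend can only start once weld is done — holds.

No — it violates: The shop runs at most 2 operations per shift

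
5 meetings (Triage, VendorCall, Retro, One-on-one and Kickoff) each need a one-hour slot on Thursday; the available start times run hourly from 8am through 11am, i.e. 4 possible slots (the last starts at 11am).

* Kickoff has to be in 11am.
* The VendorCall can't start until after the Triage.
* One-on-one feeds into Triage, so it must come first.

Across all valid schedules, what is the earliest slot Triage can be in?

9am

Precedence pushes Triage to at least 9am; downstream work caps Triage at 10am.
Triage at 9am is achievable: Retro=8am, VendorCall=10am, Triage=9am, Kickoff=11am, One-on-one=8am.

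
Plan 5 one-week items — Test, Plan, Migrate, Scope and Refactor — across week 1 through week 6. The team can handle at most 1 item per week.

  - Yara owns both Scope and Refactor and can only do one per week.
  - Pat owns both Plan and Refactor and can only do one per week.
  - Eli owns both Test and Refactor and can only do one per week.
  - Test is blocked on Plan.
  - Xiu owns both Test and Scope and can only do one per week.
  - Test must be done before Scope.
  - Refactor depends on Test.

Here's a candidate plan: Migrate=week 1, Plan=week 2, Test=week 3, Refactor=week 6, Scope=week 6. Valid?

No — it violates: Yara owns both Scope and Refactor and can only do one per week

Pat owns both Plan and Refactor and can only do one per week — holds.
The team can handle at most 1 item per week — violated.
Test must be done before Scope — holds.
Test is blocked on Plan — holds.
Eli owns both Test and Refactor and can only do one per week — holds.
Xiu owns both Test and Scope and can only do one per week — holds.
Refactor depends on Test — holds.
Yara owns both Scope and Refactor and can only do one per week — violated.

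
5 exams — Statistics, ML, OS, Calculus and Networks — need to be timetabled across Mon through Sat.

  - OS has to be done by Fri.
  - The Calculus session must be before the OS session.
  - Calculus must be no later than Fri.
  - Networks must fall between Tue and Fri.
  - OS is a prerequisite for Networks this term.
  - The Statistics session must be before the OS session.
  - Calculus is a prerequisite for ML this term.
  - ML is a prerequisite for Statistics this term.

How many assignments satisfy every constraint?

1

Enumerating: Statistics in Wed, Calculus in Mon, ML in Tue, Networks in Fri, OS in Thu.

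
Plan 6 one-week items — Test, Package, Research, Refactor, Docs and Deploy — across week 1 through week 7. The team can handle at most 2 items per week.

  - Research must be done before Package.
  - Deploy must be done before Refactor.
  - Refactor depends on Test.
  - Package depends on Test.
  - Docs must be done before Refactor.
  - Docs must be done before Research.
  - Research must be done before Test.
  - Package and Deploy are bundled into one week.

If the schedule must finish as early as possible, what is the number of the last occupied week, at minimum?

The precedence chain requires at least 5 distinct weeks.
With at most 2 per week and 6 tasks, at least 3 weeks are needed.
5 works (last occupied week: week 5): for example Package -> week 4, Docs -> week 1, Research -> week 2, Test -> week 3, Refactor -> week 5, Deploy -> week 4.

5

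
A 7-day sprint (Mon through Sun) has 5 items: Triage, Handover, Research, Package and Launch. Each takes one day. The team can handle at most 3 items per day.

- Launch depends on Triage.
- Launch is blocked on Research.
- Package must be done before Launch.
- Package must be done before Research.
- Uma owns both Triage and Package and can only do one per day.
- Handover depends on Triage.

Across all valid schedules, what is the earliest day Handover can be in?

Tue

Precedence pushes Handover to at least Tue.
Handover at Tue is achievable: Triage in Mon, Research in Wed, Package in Tue, Handover in Tue, Launch in Thu.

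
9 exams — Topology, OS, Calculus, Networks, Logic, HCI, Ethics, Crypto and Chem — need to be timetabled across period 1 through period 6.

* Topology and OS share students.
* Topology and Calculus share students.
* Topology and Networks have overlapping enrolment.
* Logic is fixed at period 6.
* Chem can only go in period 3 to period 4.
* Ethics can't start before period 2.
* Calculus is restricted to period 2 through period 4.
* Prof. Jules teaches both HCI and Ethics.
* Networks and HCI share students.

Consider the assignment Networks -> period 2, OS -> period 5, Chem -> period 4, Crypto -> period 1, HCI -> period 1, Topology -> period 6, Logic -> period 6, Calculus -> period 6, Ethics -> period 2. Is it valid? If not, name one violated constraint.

No — it violates: Topology and Calculus share students

Topology and Networks have overlapping enrolment — holds.
Prof. Jules teaches both HCI and Ethics — holds.
Calculus is restricted to period 2 through period 4 — violated.
Ethics can't start before period 2 — holds.
Topology and OS share students — holds.
Topology and Calculus share students — violated.
Networks and HCI share students — holds.
Chem can only go in period 3 to period 4 — holds.
Logic is fixed at period 6 — holds.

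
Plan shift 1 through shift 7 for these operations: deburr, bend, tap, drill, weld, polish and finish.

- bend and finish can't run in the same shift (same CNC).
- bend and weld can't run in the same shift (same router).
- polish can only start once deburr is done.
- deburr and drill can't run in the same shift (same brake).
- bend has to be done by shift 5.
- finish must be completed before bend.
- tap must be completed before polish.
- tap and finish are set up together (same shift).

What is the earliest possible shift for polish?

shift 2

Precedence pushes polish to at least shift 2.
polish at shift 2 is achievable: polish=shift 2, drill=shift 2, deburr=shift 1, weld=shift 1, bend=shift 2, tap=shift 1, finish=shift 1.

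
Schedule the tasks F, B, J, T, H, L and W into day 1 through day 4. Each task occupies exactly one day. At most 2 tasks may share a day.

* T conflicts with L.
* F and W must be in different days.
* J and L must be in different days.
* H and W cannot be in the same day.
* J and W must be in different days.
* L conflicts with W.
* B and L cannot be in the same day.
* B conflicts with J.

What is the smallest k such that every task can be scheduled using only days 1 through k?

With at most 2 per day and 7 tasks, at least 4 days are needed.
4 works (last occupied day: day 4): for example T=day 2, L=day 3, W=day 4, J=day 2, B=day 1, F=day 1, H=day 3.

4 days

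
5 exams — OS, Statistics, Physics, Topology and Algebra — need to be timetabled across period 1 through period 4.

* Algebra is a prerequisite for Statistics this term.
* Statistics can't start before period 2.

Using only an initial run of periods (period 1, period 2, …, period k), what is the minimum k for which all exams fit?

2

The precedence chain requires at least 2 distinct periods.
2 works (last occupied period: period 2): for example Algebra -> period 1, OS -> period 1, Statistics -> period 2, Topology -> period 1, Physics -> period 1.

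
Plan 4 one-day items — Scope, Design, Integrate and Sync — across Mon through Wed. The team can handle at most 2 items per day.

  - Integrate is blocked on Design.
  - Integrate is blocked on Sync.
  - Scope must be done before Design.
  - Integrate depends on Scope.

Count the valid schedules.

Enumerating: Design in Tue; Scope in Mon; Integrate in Wed; Sync in Mon | Scope=Mon; Sync=Tue; Integrate=Wed; Design=Tue.

2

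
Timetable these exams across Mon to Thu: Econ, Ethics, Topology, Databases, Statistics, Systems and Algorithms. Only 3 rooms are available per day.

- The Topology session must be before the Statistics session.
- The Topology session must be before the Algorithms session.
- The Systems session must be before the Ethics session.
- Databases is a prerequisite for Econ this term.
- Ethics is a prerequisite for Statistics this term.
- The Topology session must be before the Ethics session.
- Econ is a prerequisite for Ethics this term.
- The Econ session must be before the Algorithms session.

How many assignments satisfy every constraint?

Splitting on Topology: it can be Mon (4), Tue (4). Listing each branch's schedules as (Econ, Ethics, Databases, Statistics, Systems, Algorithms):
Topology=Mon: (Tue,Wed,Mon,Thu,Mon,Wed) (Tue,Wed,Mon,Thu,Mon,Thu) (Tue,Wed,Mon,Thu,Tue,Wed) (Tue,Wed,Mon,Thu,Tue,Thu) — 4.
Topology=Tue: (Tue,Wed,Mon,Thu,Mon,Wed) (Tue,Wed,Mon,Thu,Mon,Thu) (Tue,Wed,Mon,Thu,Tue,Wed) (Tue,Wed,Mon,Thu,Tue,Thu) — 4.
Summing: 4 + 4 = 8.

8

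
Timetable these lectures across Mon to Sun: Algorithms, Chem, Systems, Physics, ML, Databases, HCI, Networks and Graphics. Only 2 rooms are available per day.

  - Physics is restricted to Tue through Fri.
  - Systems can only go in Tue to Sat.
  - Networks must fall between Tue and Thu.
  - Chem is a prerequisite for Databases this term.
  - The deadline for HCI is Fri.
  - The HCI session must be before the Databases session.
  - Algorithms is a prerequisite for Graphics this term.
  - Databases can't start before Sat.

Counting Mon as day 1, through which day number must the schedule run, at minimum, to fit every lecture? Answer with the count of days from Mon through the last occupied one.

6

The precedence chain requires at least 2 distinct days.
With at most 2 per day and 9 lectures, at least 5 days are needed.
Databases can't be placed before Sat — that is day 6 counting from Mon — so the schedule must run through at least 6 days.
6 works (last occupied day: Sat): for example HCI -> Mon; Databases -> Sat; Physics -> Tue; Networks -> Tue; Algorithms -> Mon; ML -> Thu; Systems -> Wed; Graphics -> Thu; Chem -> Wed.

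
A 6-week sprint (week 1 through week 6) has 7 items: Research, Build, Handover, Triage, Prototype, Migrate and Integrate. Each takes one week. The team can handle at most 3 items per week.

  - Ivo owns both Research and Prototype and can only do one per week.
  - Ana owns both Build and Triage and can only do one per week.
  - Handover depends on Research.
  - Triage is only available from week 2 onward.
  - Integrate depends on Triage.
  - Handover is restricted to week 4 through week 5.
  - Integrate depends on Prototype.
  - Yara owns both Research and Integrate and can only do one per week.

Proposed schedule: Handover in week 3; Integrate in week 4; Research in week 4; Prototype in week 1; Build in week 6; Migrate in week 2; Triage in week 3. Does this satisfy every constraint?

Yara owns both Research and Integrate and can only do one per week — violated.
Handover depends on Research — violated.
Handover is restricted to week 4 through week 5 — violated.
Ana owns both Build and Triage and can only do one per week — holds.
Ivo owns both Research and Prototype and can only do one per week — holds.
The team can handle at most 3 items per week — holds.
Integrate depends on Triage — holds.
Triage is only available from week 2 onward — holds.
Integrate depends on Prototype — holds.

No. Handover depends on Research is not satisfied.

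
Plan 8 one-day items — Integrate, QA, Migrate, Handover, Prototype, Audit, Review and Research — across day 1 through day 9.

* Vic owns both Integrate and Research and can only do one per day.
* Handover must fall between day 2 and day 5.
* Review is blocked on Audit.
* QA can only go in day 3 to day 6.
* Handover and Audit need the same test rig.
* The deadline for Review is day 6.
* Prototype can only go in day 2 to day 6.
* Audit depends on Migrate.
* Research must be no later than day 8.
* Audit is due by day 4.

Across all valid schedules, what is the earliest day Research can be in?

Research's own window allows nothing later than day 8.
Research at day 1 is achievable: Audit in day 2, Handover in day 3, Research in day 1, Migrate in day 1, Review in day 3, Prototype in day 2, QA in day 3, Integrate in day 2.

day 1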